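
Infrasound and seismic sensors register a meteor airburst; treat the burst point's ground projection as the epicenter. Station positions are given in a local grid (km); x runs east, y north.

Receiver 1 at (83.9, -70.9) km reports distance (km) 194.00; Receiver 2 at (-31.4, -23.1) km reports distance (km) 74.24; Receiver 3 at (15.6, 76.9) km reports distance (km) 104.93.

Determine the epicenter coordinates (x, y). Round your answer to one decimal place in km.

(-79.8, 33.2)

Circle about each station: (x − 83.9)² + (y + 70.9)² = 194.00²; (x + 31.4)² + (y + 23.1)² = 74.24²; (x − 15.6)² + (y − 76.9)² = 104.93².
Subtracting the Receiver 1 equation from the Receiver 2 and Receiver 3 equations removes the quadratic terms:
-230.6 x + 95.6 y = 21577.97
-136.6 x + 295.6 y = 20716.65
Solving the 2×2 system: x ≈ -79.8, y ≈ 33.2 km.
Check against Receiver 1 (with the unrounded x, y): √((x − 83.9)²+(y + 70.9)²) = 194.00 ≈ 194.00 km. ✓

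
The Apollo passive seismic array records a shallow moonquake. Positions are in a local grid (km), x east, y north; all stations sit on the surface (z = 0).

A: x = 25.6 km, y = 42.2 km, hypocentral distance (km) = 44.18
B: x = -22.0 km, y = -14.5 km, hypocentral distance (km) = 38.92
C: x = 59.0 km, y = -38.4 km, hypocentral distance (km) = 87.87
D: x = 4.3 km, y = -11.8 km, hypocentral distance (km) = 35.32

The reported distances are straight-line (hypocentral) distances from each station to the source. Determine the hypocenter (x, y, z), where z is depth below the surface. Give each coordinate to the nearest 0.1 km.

(-6.9, 17.3, 16.6)

Each station gives a sphere (x−x_i)² + (y−y_i)² + z² = d_i² (stations at z=0).
Subtracting the A sphere from B and C: z² cancels, leaving linear equations in x and y:
-95.2 x − 113.4 y = -1304.84
66.8 x − 161.2 y = -3249.90
Solving: x ≈ -6.902, y ≈ 17.301 km (keep extra digits for the depth step; rounded: -6.9, 17.3).
Then from the A sphere: z² = 44.18² − (x − 25.6)² − (y − 42.2)² with x = -6.902, y = 17.301, so z ≈ 16.599 ≈ 16.6 km.
Check against D (with the unrounded solution): distance 35.33 ≈ 35.32 km. ✓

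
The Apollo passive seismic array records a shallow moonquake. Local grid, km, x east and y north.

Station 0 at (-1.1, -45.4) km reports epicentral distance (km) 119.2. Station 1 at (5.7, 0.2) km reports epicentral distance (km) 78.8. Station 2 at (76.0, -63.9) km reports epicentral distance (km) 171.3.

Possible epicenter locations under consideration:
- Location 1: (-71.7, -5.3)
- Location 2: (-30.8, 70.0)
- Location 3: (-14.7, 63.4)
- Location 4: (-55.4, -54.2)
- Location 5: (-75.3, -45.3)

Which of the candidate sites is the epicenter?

Location 2

For each candidate, compare |candidate − station| to the reported distance:
Location 1: residuals Station 0 38.0, Station 1 1.2, Station 2 12.4 → max 38.0 km
Location 2: residuals Station 0 0.0, Station 1 0.0, Station 2 0.0 → max 0.0 km
Location 3: residuals Station 0 9.6, Station 1 12.4, Station 2 15.0 → max 15.0 km
Location 4: residuals Station 0 64.2, Station 1 3.0, Station 2 39.5 → max 64.2 km
Location 5: residuals Station 0 45.0, Station 1 14.1, Station 2 18.9 → max 45.0 km
Only Location 2 has all residuals ≈ 0.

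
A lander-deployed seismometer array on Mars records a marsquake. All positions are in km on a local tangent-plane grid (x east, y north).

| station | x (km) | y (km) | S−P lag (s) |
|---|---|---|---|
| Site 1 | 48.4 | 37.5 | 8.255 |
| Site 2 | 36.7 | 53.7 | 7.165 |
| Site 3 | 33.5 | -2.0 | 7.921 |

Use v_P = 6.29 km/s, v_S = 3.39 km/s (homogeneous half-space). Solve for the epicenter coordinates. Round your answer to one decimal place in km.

Distance from S−P lag: d = Δt · v_P v_S / (v_P − v_S) = Δt · (6.29·3.39)/(6.29−3.39) ≈ 7.3528·Δt.
So d_Site 1 = 60.70, d_Site 2 = 52.68, d_Site 3 = 58.24 km.
Circle about each station: (x − 48.4)² + (y − 37.5)² = 60.70²; (x − 36.7)² + (y − 53.7)² = 52.68²; (x − 33.5)² + (y + 2.0)² = 58.24².
Subtracting pairs of circle equations eliminates x²+y² and gives linear equations (the radical axes):
-23.4 x + 32.4 y = 1391.08
-29.8 x − 79.0 y = -2329.97
Solving the 2×2 system: x ≈ -12.2, y ≈ 34.1 km.

x ≈ -12.2 km, y ≈ 34.1 km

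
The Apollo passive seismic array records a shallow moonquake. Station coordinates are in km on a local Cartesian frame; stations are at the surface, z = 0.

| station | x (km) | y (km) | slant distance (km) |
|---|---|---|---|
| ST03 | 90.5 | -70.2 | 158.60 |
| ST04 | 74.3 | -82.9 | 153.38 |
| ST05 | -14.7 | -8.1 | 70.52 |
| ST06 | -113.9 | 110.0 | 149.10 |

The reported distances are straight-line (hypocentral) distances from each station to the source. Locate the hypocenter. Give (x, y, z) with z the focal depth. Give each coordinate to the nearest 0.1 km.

Each station gives a sphere (x−x_i)² + (y−y_i)² + z² = d_i² (stations at z=0).
Subtracting the ST03 sphere from ST04 and ST05: z² cancels, leaving linear equations in x and y:
-32.4 x − 25.4 y = 903.15
-210.4 x + 124.2 y = 7344.30
Solving: x ≈ -31.886, y ≈ 5.117 km (keep extra digits for the depth step; rounded: -31.9, 5.1).
Then from the ST03 sphere: z² = 158.60² − (x − 90.5)² − (y + 70.2)² with x = -31.886, y = 5.117, so z ≈ 67.104 ≈ 67.1 km.
Check against ST06 (with the unrounded solution): distance 149.10 ≈ 149.10 km. ✓

x ≈ -31.9 km, y ≈ 5.1 km, depth ≈ 67.1 km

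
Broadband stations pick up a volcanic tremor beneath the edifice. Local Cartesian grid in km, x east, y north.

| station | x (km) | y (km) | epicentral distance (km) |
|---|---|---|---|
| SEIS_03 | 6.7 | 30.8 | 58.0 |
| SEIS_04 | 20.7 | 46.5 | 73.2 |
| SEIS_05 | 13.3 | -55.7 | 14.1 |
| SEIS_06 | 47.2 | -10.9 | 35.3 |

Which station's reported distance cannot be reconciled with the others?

Solve using three stations at a time. Using SEIS_03, SEIS_04, SEIS_06 (subtract circle equations pairwise → linear system) gives (x, y) ≈ (15.6, -26.5).
Distances from that point to each station vs reported:
  SEIS_03: calculated 58.0 vs reported 58.0 → residual 0.0 km
  SEIS_04: calculated 73.2 vs reported 73.2 → residual 0.0 km
  SEIS_05: calculated 29.3 vs reported 14.1 → residual 15.2 km
  SEIS_06: calculated 35.3 vs reported 35.3 → residual 0.0 km
SEIS_03, SEIS_04, SEIS_06 are mutually consistent (residuals ≈ 0); SEIS_05 is off by 15.2 km.

SEIS_05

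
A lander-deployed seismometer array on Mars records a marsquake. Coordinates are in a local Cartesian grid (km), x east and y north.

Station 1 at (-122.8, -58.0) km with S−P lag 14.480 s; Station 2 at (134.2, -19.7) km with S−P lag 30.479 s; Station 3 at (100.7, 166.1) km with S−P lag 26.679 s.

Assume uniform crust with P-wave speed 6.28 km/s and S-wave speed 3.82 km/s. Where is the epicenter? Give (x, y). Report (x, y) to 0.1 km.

x ≈ -145.3 km, y ≈ 81.4 km

Distance from S−P lag: d = Δt · v_P v_S / (v_P − v_S) = Δt · (6.28·3.82)/(6.28−3.82) ≈ 9.7519·Δt.
So d_Station 1 = 141.21, d_Station 2 = 297.23, d_Station 3 = 260.17 km.
Circle about each station: (x + 122.8)² + (y + 58.0)² = 141.21²; (x − 134.2)² + (y + 19.7)² = 297.23²; (x − 100.7)² + (y − 166.1)² = 260.17².
Subtracting pairs of circle equations eliminates x²+y² and gives linear equations (the radical axes):
514.0 x + 76.6 y = -68451.52
447.0 x + 448.2 y = -28462.30
Solving the 2×2 system: x ≈ -145.3, y ≈ 81.4 km.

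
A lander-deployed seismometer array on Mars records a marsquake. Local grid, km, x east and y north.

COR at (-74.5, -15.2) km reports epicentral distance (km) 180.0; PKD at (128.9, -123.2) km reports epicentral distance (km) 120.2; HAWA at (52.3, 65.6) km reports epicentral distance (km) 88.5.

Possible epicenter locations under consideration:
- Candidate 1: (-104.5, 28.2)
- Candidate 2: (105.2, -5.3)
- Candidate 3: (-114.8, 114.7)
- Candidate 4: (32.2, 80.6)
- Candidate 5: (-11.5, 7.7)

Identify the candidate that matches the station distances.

Candidate 2

For each candidate, compare |candidate − station| to the reported distance:
Candidate 1: residuals COR 127.2, PKD 158.0, HAWA 72.7 → max 158.0 km
Candidate 2: residuals COR 0.0, PKD 0.1, HAWA 0.0 → max 0.1 km
Candidate 3: residuals COR 44.0, PKD 220.4, HAWA 85.7 → max 220.4 km
Candidate 4: residuals COR 36.6, PKD 105.4, HAWA 63.4 → max 105.4 km
Candidate 5: residuals COR 113.0, PKD 71.8, HAWA 2.3 → max 113.0 km
Only Candidate 2 has all residuals ≈ 0.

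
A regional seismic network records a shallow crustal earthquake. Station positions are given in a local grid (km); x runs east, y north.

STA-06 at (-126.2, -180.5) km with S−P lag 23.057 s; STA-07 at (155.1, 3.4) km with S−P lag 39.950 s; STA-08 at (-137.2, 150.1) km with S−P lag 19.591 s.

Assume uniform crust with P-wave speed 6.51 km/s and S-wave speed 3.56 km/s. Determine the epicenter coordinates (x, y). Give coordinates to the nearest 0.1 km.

x ≈ -158.7 km, y ≈ -2.3 km

Distance from S−P lag: d = Δt · v_P v_S / (v_P − v_S) = Δt · (6.51·3.56)/(6.51−3.56) ≈ 7.8561·Δt.
So d_STA-06 = 181.14, d_STA-07 = 313.85, d_STA-08 = 153.91 km.
Circle about each station: (x + 126.2)² + (y + 180.5)² = 181.14²; (x − 155.1)² + (y − 3.4)² = 313.85²; (x + 137.2)² + (y − 150.1)² = 153.91².
Subtracting the STA-06 equation from the STA-07 and STA-08 equations removes the quadratic terms:
562.6 x + 367.8 y = -90129.24
-22.0 x + 661.2 y = 1970.57
Solving the 2×2 system: x ≈ -158.7, y ≈ -2.3 km.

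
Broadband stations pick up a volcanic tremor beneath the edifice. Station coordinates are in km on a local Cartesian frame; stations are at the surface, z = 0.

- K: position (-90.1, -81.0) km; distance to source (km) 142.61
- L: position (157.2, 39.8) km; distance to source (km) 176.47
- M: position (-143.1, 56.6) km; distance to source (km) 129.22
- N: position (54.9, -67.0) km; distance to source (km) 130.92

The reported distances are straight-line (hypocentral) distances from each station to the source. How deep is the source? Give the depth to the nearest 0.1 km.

Each station gives a sphere (x−x_i)² + (y−y_i)² + z² = d_i² (stations at z=0).
Subtracting the K sphere from L and M: z² cancels, leaving linear equations in x and y:
494.6 x + 241.6 y = 812.82
-106.0 x + 275.2 y = 12641.96
Solving: x ≈ -17.503, y ≈ 39.196 km (keep extra digits for the depth step; rounded: -17.5, 39.2).
Then from the K sphere: z² = 142.61² − (x + 90.1)² − (y + 81.0)² with x = -17.503, y = 39.196, so z ≈ 24.904 ≈ 24.9 km.

24.9 km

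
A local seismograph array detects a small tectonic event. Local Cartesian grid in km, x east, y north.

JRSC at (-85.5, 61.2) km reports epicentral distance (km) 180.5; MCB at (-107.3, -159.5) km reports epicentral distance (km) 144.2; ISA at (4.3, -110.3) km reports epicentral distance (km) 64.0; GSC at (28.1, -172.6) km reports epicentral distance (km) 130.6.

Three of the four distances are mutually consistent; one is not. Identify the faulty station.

Solve using three stations at a time. Using MCB, ISA, GSC (subtract circle equations pairwise → linear system) gives (x, y) ≈ (-14.5, -49.2).
Distances from that point to each station vs reported:
  JRSC: calculated 131.2 vs reported 180.5 → residual 49.3 km
  MCB: calculated 144.2 vs reported 144.2 → residual 0.0 km
  ISA: calculated 64.0 vs reported 64.0 → residual 0.0 km
  GSC: calculated 130.6 vs reported 130.6 → residual 0.0 km
MCB, ISA, GSC are mutually consistent (residuals ≈ 0); JRSC is off by 49.3 km.

JRSC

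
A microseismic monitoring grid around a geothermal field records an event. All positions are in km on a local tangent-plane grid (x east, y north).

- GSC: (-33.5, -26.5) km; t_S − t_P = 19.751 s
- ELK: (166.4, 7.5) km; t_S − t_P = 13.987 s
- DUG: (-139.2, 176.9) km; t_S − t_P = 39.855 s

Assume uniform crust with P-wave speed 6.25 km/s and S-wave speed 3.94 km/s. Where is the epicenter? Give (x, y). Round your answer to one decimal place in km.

143.9 km east, -139.9 km north

Distance from S−P lag: d = Δt · v_P v_S / (v_P − v_S) = Δt · (6.25·3.94)/(6.25−3.94) ≈ 10.6602·Δt.
So d_GSC = 210.55, d_ELK = 149.10, d_DUG = 424.86 km.
Circle about each station: (x + 33.5)² + (y + 26.5)² = 210.55²; (x − 166.4)² + (y − 7.5)² = 149.10²; (x + 139.2)² + (y − 176.9)² = 424.86².
Subtracting the GSC equation from the ELK and DUG equations removes the quadratic terms:
399.8 x + 68.0 y = 48021.20
-211.4 x + 406.8 y = -87328.97
Solving the 2×2 system: x ≈ 143.9, y ≈ -139.9 km.
Check against GSC (with the unrounded x, y): √((x + 33.5)²+(y + 26.5)²) = 210.55 ≈ 210.55 km. ✓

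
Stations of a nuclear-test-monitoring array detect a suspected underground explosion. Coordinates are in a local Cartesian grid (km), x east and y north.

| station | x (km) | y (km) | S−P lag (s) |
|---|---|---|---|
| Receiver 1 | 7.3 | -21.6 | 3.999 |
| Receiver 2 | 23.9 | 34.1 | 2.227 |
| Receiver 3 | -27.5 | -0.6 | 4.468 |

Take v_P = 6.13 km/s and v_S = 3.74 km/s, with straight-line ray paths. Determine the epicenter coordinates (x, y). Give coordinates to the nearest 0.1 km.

x ≈ 11.8 km, y ≈ 16.5 km

Distance from S−P lag: d = Δt · v_P v_S / (v_P − v_S) = Δt · (6.13·3.74)/(6.13−3.74) ≈ 9.5926·Δt.
So d_Receiver 1 = 38.36, d_Receiver 2 = 21.36, d_Receiver 3 = 42.86 km.
Circle about each station: (x − 7.3)² + (y + 21.6)² = 38.36²; (x − 23.9)² + (y − 34.1)² = 21.36²; (x + 27.5)² + (y + 0.6)² = 42.86².
Subtracting pairs of circle equations eliminates x²+y² and gives linear equations (the radical axes):
33.2 x + 111.4 y = 2229.41
-69.6 x + 42.0 y = -128.73
Solving the 2×2 system: x ≈ 11.8, y ≈ 16.5 km.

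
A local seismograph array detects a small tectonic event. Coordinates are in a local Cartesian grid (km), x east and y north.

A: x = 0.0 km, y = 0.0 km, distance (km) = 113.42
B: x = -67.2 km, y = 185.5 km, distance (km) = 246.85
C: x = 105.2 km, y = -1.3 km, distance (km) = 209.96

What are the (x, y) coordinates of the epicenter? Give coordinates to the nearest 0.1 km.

Circle about each station: x² + y² = 113.42²; (x + 67.2)² + (y − 185.5)² = 246.85²; (x − 105.2)² + (y + 1.3)² = 209.96².
Subtracting the A equation from the B and C equations removes the quadratic terms:
-134.4 x + 371.0 y = -9144.74
210.4 x − 2.6 y = -20150.38
Solving the 2×2 system: x ≈ -96.5, y ≈ -59.6 km.

-96.5 km east, -59.6 km north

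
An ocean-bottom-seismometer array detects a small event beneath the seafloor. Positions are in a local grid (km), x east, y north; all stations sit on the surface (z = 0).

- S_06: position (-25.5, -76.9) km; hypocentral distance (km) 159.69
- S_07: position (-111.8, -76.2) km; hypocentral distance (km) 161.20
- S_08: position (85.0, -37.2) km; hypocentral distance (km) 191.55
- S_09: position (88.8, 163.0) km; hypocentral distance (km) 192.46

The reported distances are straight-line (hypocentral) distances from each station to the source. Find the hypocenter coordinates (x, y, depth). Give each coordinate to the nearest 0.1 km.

Each station gives a sphere (x−x_i)² + (y−y_i)² + z² = d_i² (stations at z=0).
Subtracting the S_06 sphere from S_07 and S_08: z² cancels, leaving linear equations in x and y:
-172.6 x + 1.4 y = 11257.28
221.0 x + 79.4 y = -9145.53
Solving: x ≈ -64.695, y ≈ 64.889 km (keep extra digits for the depth step; rounded: -64.7, 64.9).
Then from the S_06 sphere: z² = 159.69² − (x + 25.5)² − (y + 76.9)² with x = -64.695, y = 64.889, so z ≈ 62.133 ≈ 62.1 km.

(-64.7, 64.9, 62.1)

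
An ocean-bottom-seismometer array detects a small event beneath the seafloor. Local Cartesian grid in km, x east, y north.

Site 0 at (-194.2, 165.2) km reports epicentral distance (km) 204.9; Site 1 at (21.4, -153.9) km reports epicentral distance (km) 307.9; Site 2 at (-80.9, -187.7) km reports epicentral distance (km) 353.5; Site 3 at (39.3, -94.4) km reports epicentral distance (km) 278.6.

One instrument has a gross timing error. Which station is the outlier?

Solve using three stations at a time. Using Site 0, Site 1, Site 2 (subtract circle equations pairwise → linear system) gives (x, y) ≈ (10.4, 153.8).
Distances from that point to each station vs reported:
  Site 0: calculated 204.9 vs reported 204.9 → residual 0.0 km
  Site 1: calculated 307.9 vs reported 307.9 → residual 0.0 km
  Site 2: calculated 353.5 vs reported 353.5 → residual 0.0 km
  Site 3: calculated 249.9 vs reported 278.6 → residual 28.7 km
Site 0, Site 1, Site 2 are mutually consistent (residuals ≈ 0); Site 3 is off by 28.7 km.

Site 3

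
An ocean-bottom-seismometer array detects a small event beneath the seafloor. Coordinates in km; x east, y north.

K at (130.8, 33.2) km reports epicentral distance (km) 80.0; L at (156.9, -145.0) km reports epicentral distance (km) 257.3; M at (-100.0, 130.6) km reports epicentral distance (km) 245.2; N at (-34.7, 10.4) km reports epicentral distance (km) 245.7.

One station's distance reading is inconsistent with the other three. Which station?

N

Solve using three stations at a time. Using K, L, M (subtract circle equations pairwise → linear system) gives (x, y) ≈ (144.5, 112.0).
Distances from that point to each station vs reported:
  K: calculated 80.0 vs reported 80.0 → residual 0.0 km
  L: calculated 257.3 vs reported 257.3 → residual 0.0 km
  M: calculated 245.2 vs reported 245.2 → residual 0.0 km
  N: calculated 206.0 vs reported 245.7 → residual 39.7 km
K, L, M are mutually consistent (residuals ≈ 0); N is off by 39.7 km.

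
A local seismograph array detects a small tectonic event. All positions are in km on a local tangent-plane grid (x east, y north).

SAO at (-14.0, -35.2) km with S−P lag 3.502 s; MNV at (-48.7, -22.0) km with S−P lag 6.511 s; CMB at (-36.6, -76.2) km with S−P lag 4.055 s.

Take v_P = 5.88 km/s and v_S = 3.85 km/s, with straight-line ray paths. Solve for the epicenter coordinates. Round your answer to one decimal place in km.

Distance from S−P lag: d = Δt · v_P v_S / (v_P − v_S) = Δt · (5.88·3.85)/(5.88−3.85) ≈ 11.1517·Δt.
So d_SAO = 39.05, d_MNV = 72.61, d_CMB = 45.22 km.
Circle about each station: (x + 14.0)² + (y + 35.2)² = 39.05²; (x + 48.7)² + (y + 22.0)² = 72.61²; (x + 36.6)² + (y + 76.2)² = 45.22².
Subtracting the SAO equation from the MNV and CMB equations removes the quadratic terms:
-69.4 x + 26.4 y = -2326.66
-45.2 x − 82.0 y = 5191.01
Solving the 2×2 system: x ≈ 7.8, y ≈ -67.6 km.

7.8 km east, -67.6 km north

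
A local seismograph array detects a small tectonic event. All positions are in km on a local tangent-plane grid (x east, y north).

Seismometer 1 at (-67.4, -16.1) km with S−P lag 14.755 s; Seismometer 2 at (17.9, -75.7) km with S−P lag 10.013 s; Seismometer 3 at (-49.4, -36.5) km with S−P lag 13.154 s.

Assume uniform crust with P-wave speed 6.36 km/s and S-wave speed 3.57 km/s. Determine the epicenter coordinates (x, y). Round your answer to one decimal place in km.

Distance from S−P lag: d = Δt · v_P v_S / (v_P − v_S) = Δt · (6.36·3.57)/(6.36−3.57) ≈ 8.1381·Δt.
So d_Seismometer 1 = 120.08, d_Seismometer 2 = 81.49, d_Seismometer 3 = 107.05 km.
Circle about each station: (x + 67.4)² + (y + 16.1)² = 120.08²; (x − 17.9)² + (y + 75.7)² = 81.49²; (x + 49.4)² + (y + 36.5)² = 107.05².
Subtracting the Seismometer 1 equation from the Seismometer 2 and Seismometer 3 equations removes the quadratic terms:
170.6 x − 119.2 y = 9027.52
36.0 x − 40.8 y = 1930.14
Solving the 2×2 system: x ≈ 51.8, y ≈ -1.6 km.

51.8 km east, -1.6 km north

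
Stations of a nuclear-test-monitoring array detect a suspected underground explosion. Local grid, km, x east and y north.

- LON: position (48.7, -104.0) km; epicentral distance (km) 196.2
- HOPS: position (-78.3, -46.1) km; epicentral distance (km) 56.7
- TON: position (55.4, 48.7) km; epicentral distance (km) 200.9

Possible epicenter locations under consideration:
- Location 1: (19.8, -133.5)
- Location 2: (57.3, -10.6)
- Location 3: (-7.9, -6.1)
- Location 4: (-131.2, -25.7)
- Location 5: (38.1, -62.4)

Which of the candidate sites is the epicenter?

Location 4

For each candidate, compare |candidate − station| to the reported distance:
Location 1: residuals LON 154.9, HOPS 74.7, TON 15.3 → max 154.9 km
Location 2: residuals LON 102.4, HOPS 83.5, TON 141.6 → max 141.6 km
Location 3: residuals LON 83.1, HOPS 24.3, TON 117.2 → max 117.2 km
Location 4: residuals LON 0.0, HOPS 0.0, TON 0.0 → max 0.0 km
Location 5: residuals LON 153.3, HOPS 60.8, TON 88.5 → max 153.3 km
Only Location 4 has all residuals ≈ 0.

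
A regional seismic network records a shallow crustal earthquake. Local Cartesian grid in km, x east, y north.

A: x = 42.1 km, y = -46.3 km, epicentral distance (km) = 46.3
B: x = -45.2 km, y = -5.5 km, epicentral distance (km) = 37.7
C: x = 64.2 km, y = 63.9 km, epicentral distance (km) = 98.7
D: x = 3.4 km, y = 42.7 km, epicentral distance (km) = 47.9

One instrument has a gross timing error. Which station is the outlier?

A

Solve using three stations at a time. Using B, C, D (subtract circle equations pairwise → linear system) gives (x, y) ≈ (-7.5, -4.0).
Distances from that point to each station vs reported:
  A: calculated 65.2 vs reported 46.3 → residual 18.9 km
  B: calculated 37.8 vs reported 37.7 → residual 0.1 km
  C: calculated 98.7 vs reported 98.7 → residual 0.0 km
  D: calculated 48.0 vs reported 47.9 → residual 0.1 km
B, C, D are mutually consistent (residuals ≈ 0); A is off by 18.9 km.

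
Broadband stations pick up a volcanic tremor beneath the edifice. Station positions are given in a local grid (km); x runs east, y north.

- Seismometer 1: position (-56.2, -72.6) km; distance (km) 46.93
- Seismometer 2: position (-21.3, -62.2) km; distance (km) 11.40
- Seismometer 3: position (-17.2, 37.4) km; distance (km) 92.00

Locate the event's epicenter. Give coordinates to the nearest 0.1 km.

x ≈ -12.9 km, y ≈ -54.5 km

Circle about each station: (x + 56.2)² + (y + 72.6)² = 46.93²; (x + 21.3)² + (y + 62.2)² = 11.40²; (x + 17.2)² + (y − 37.4)² = 92.00².
Subtracting the Seismometer 1 equation from the Seismometer 2 and Seismometer 3 equations removes the quadratic terms:
69.8 x + 20.8 y = -2034.21
78.0 x + 220.0 y = -12996.18
Solving the 2×2 system: x ≈ -12.9, y ≈ -54.5 km.
Check against Seismometer 1 (with the unrounded x, y): √((x + 56.2)²+(y + 72.6)²) = 46.93 ≈ 46.93 km. ✓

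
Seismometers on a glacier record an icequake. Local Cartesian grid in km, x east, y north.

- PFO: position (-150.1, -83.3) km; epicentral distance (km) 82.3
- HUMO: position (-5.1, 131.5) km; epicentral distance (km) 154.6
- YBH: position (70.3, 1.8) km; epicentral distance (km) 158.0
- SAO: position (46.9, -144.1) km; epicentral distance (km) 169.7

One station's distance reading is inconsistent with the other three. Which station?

Solve using three stations at a time. Using PFO, YBH, SAO (subtract circle equations pairwise → linear system) gives (x, y) ≈ (-83.3, -35.3).
Distances from that point to each station vs reported:
  PFO: calculated 82.3 vs reported 82.3 → residual 0.0 km
  HUMO: calculated 184.2 vs reported 154.6 → residual 29.6 km
  YBH: calculated 158.0 vs reported 158.0 → residual 0.0 km
  SAO: calculated 169.7 vs reported 169.7 → residual 0.0 km
PFO, YBH, SAO are mutually consistent (residuals ≈ 0); HUMO is off by 29.6 km.

HUMO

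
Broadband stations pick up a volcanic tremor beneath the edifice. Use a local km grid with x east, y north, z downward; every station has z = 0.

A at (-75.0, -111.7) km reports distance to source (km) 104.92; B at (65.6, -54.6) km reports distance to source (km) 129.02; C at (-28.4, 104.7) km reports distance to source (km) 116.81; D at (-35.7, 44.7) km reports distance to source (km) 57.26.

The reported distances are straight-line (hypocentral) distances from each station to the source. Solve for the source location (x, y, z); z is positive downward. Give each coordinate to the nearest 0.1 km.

Each station gives a sphere (x−x_i)² + (y−y_i)² + z² = d_i² (stations at z=0).
Subtracting the A sphere from B and C: z² cancels, leaving linear equations in x and y:
281.2 x + 114.2 y = -16455.32
93.2 x + 432.8 y = -8969.61
Solving: x ≈ -54.903, y ≈ -8.902 km (keep extra digits for the depth step; rounded: -54.9, -8.9).
Then from the A sphere: z² = 104.92² − (x + 75.0)² − (y + 111.7)² with x = -54.903, y = -8.902, so z ≈ 6.074 ≈ 6.1 km.
Check against D (with the unrounded solution): distance 57.26 ≈ 57.26 km. ✓

x ≈ -54.9 km, y ≈ -8.9 km, depth ≈ 6.1 km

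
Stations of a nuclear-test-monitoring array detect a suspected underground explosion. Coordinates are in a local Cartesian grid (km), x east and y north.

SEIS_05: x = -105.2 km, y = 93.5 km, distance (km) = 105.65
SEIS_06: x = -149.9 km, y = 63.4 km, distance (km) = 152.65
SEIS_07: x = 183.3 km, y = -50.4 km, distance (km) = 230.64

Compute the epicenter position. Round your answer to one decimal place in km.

(0.4, 90.1)

Circle about each station: (x + 105.2)² + (y − 93.5)² = 105.65²; (x + 149.9)² + (y − 63.4)² = 152.65²; (x − 183.3)² + (y + 50.4)² = 230.64².
Subtracting the SEIS_05 equation from the SEIS_06 and SEIS_07 equations removes the quadratic terms:
-89.4 x − 60.2 y = -5459.82
577.0 x − 287.8 y = -25703.13
Solving the 2×2 system: x ≈ 0.4, y ≈ 90.1 km.
Check against SEIS_05 (with the unrounded x, y): √((x + 105.2)²+(y − 93.5)²) = 105.65 ≈ 105.65 km. ✓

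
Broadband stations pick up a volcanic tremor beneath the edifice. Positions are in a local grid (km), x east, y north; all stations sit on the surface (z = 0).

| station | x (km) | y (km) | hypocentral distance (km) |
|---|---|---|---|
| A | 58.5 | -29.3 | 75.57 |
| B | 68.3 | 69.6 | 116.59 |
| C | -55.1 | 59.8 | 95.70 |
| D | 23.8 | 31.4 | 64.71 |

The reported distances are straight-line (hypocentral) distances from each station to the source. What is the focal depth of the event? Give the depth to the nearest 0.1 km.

z ≈ 37.2 km

Each station gives a sphere (x−x_i)² + (y−y_i)² + z² = d_i² (stations at z=0).
Subtracting the A sphere from B and C: z² cancels, leaving linear equations in x and y:
19.6 x + 197.8 y = -2654.09
-227.2 x + 178.2 y = -1116.36
Solving: x ≈ -5.206, y ≈ -12.902 km (keep extra digits for the depth step; rounded: -5.2, -12.9).
Then from the A sphere: z² = 75.57² − (x − 58.5)² − (y + 29.3)² with x = -5.206, y = -12.902, so z ≈ 37.195 ≈ 37.2 km.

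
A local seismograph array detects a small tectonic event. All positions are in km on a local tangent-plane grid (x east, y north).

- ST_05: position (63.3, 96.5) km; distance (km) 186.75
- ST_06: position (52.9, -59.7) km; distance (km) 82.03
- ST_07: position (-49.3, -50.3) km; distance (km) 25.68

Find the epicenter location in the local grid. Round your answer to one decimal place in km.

(-28.9, -65.9)

Circle about each station: (x − 63.3)² + (y − 96.5)² = 186.75²; (x − 52.9)² + (y + 59.7)² = 82.03²; (x + 49.3)² + (y + 50.3)² = 25.68².
Subtracting pairs of circle equations eliminates x²+y² and gives linear equations (the radical axes):
-20.8 x − 312.4 y = 21190.00
-225.2 x − 293.6 y = 25857.54
Solving the 2×2 system: x ≈ -28.9, y ≈ -65.9 km.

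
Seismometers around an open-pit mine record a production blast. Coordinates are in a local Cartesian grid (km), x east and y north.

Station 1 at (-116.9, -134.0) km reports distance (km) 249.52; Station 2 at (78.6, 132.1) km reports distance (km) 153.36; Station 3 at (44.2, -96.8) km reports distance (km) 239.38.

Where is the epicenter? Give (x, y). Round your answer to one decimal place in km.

Circle about each station: (x + 116.9)² + (y + 134.0)² = 249.52²; (x − 78.6)² + (y − 132.1)² = 153.36²; (x − 44.2)² + (y + 96.8)² = 239.38².
Subtracting the Station 1 equation from the Station 2 and Station 3 equations removes the quadratic terms:
391.0 x + 532.2 y = 30747.70
322.2 x + 74.4 y = -15340.28
Solving the 2×2 system: x ≈ -73.4, y ≈ 111.7 km.
Check against Station 1 (with the unrounded x, y): √((x + 116.9)²+(y + 134.0)²) = 249.52 ≈ 249.52 km. ✓

-73.4 km east, 111.7 km north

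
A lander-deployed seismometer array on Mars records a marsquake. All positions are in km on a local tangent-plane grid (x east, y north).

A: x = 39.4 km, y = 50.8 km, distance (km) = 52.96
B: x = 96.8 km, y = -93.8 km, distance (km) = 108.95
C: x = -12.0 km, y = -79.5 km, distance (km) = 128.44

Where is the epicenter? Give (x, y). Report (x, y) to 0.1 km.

76.8 km east, 13.3 km north

Circle about each station: (x − 39.4)² + (y − 50.8)² = 52.96²; (x − 96.8)² + (y + 93.8)² = 108.95²; (x + 12.0)² + (y + 79.5)² = 128.44².
Subtracting the A equation from the B and C equations removes the quadratic terms:
114.8 x − 289.2 y = 4970.34
-102.8 x − 260.6 y = -11360.82
Solving the 2×2 system: x ≈ 76.8, y ≈ 13.3 km.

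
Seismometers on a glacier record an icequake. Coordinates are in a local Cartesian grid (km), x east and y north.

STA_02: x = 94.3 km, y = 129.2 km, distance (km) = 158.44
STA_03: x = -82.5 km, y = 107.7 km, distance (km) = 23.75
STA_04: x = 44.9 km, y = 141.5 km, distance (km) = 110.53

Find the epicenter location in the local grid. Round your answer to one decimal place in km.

Circle about each station: (x − 94.3)² + (y − 129.2)² = 158.44²; (x + 82.5)² + (y − 107.7)² = 23.75²; (x − 44.9)² + (y − 141.5)² = 110.53².
Subtracting pairs of circle equations eliminates x²+y² and gives linear equations (the radical axes):
-353.6 x − 43.0 y = 17359.58
-98.8 x + 24.6 y = 9339.48
Solving the 2×2 system: x ≈ -64.0, y ≈ 122.6 km.

x ≈ -64.0 km, y ≈ 122.6 km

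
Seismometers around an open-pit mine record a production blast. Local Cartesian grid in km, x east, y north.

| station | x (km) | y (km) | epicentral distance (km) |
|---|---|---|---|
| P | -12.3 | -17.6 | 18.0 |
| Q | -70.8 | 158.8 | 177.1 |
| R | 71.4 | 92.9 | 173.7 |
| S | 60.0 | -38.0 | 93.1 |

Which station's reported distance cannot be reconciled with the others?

Solve using three stations at a time. Using P, Q, S (subtract circle equations pairwise → linear system) gives (x, y) ≈ (-29.8, -13.5).
Distances from that point to each station vs reported:
  P: calculated 18.0 vs reported 18.0 → residual 0.0 km
  Q: calculated 177.1 vs reported 177.1 → residual 0.0 km
  R: calculated 146.8 vs reported 173.7 → residual 26.9 km
  S: calculated 93.1 vs reported 93.1 → residual 0.0 km
P, Q, S are mutually consistent (residuals ≈ 0); R is off by 26.9 km.

R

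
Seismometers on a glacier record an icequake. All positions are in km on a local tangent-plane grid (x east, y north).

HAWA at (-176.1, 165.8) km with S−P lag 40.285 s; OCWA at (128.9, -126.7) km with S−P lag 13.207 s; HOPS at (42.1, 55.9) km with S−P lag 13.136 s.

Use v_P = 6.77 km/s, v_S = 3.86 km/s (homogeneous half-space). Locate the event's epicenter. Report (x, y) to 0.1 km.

Distance from S−P lag: d = Δt · v_P v_S / (v_P − v_S) = Δt · (6.77·3.86)/(6.77−3.86) ≈ 8.9801·Δt.
So d_HAWA = 361.76, d_OCWA = 118.60, d_HOPS = 117.96 km.
Circle about each station: (x + 176.1)² + (y − 165.8)² = 361.76²; (x − 128.9)² + (y + 126.7)² = 118.60²; (x − 42.1)² + (y − 55.9)² = 117.96².
Subtracting the HAWA equation from the OCWA and HOPS equations removes the quadratic terms:
610.0 x − 585.0 y = 90971.59
436.4 x − 219.8 y = 63352.11
Solving the 2×2 system: x ≈ 140.8, y ≈ -8.7 km.
Check against HAWA (with the unrounded x, y): √((x + 176.1)²+(y − 165.8)²) = 361.76 ≈ 361.76 km. ✓

140.8 km east, -8.7 km north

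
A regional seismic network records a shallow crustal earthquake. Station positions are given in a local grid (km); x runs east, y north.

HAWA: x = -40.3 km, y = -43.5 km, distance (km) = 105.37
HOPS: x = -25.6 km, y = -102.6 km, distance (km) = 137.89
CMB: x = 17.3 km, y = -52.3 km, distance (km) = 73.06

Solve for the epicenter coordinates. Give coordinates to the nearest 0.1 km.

Circle about each station: (x + 40.3)² + (y + 43.5)² = 105.37²; (x + 25.6)² + (y + 102.6)² = 137.89²; (x − 17.3)² + (y + 52.3)² = 73.06².
Subtracting the HAWA equation from the HOPS and CMB equations removes the quadratic terms:
29.4 x − 118.2 y = -245.04
115.2 x − 17.6 y = 5283.31
Solving the 2×2 system: x ≈ 48.0, y ≈ 14.0 km.
Check against HAWA (with the unrounded x, y): √((x + 40.3)²+(y + 43.5)²) = 105.38 ≈ 105.37 km. ✓

48.0 km east, 14.0 km north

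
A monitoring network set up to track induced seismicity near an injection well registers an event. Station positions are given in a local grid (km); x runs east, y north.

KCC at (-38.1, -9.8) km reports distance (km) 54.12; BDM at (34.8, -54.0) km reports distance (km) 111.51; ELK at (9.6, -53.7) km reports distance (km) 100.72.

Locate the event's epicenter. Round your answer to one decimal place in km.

-22.1 km east, 41.9 km north

Circle about each station: (x + 38.1)² + (y + 9.8)² = 54.12²; (x − 34.8)² + (y + 54.0)² = 111.51²; (x − 9.6)² + (y + 53.7)² = 100.72².
Subtracting the KCC equation from the BDM and ELK equations removes the quadratic terms:
145.8 x − 88.4 y = -6926.12
95.4 x − 87.8 y = -5787.34
Solving the 2×2 system: x ≈ -22.1, y ≈ 41.9 km.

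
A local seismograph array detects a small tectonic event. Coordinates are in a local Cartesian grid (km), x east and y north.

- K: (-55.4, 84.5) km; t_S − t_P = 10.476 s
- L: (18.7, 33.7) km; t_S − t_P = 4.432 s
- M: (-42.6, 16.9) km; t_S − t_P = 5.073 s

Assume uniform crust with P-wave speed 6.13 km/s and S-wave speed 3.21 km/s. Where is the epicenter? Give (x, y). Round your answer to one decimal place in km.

x ≈ -10.9 km, y ≈ 29.7 km

Distance from S−P lag: d = Δt · v_P v_S / (v_P − v_S) = Δt · (6.13·3.21)/(6.13−3.21) ≈ 6.7388·Δt.
So d_K = 70.60, d_L = 29.87, d_M = 34.19 km.
Circle about each station: (x + 55.4)² + (y − 84.5)² = 70.60²; (x − 18.7)² + (y − 33.7)² = 29.87²; (x + 42.6)² + (y − 16.9)² = 34.19².
Subtracting pairs of circle equations eliminates x²+y² and gives linear equations (the radical axes):
148.2 x − 101.6 y = -4631.89
25.6 x − 135.2 y = -4293.64
Solving the 2×2 system: x ≈ -10.9, y ≈ 29.7 km.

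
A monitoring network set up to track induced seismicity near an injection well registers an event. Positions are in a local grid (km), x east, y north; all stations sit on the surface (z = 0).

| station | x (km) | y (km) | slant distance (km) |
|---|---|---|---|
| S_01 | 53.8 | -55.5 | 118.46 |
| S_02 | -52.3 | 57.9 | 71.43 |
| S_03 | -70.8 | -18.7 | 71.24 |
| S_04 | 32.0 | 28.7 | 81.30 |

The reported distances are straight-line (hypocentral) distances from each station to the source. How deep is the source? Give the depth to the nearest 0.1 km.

Each station gives a sphere (x−x_i)² + (y−y_i)² + z² = d_i² (stations at z=0).
Subtracting the S_01 sphere from S_02 and S_03: z² cancels, leaving linear equations in x and y:
-212.2 x + 226.8 y = 9043.54
-249.2 x + 73.6 y = 8345.27
Solving: x ≈ -30.002, y ≈ 11.804 km (keep extra digits for the depth step; rounded: -30.0, 11.8).
Then from the S_01 sphere: z² = 118.46² − (x − 53.8)² − (y + 55.5)² with x = -30.002, y = 11.804, so z ≈ 49.801 ≈ 49.8 km.

49.8 km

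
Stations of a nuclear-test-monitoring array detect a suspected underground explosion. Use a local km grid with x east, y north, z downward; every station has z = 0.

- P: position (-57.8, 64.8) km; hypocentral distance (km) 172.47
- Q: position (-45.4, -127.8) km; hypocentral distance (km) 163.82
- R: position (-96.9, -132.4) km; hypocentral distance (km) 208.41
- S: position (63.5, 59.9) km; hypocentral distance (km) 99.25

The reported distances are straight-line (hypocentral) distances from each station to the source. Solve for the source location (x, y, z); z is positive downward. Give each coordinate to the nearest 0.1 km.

Each station gives a sphere (x−x_i)² + (y−y_i)² + z² = d_i² (stations at z=0).
Subtracting the P sphere from Q and R: z² cancels, leaving linear equations in x and y:
24.8 x − 385.2 y = 13763.03
-78.2 x − 394.4 y = 5690.66
Solving: x ≈ 81.097, y ≈ -30.508 km (keep extra digits for the depth step; rounded: 81.1, -30.5).
Then from the P sphere: z² = 172.47² − (x + 57.8)² − (y − 64.8)² with x = 81.097, y = -30.508, so z ≈ 37.012 ≈ 37.0 km.
Check against S (with the unrounded solution): distance 99.26 ≈ 99.25 km. ✓

(81.1, -30.5, 37.0)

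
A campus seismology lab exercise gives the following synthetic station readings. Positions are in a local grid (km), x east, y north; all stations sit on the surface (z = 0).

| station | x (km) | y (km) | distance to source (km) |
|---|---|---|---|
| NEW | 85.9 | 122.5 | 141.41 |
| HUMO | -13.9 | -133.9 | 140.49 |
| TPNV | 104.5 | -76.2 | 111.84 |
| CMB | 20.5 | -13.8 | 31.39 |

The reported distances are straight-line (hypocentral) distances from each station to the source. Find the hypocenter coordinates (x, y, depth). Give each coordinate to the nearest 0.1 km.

x ≈ 25.7 km, y ≈ -2.2 km, depth ≈ 28.7 km

Each station gives a sphere (x−x_i)² + (y−y_i)² + z² = d_i² (stations at z=0).
Subtracting the NEW sphere from HUMO and TPNV: z² cancels, leaving linear equations in x and y:
-199.6 x − 512.8 y = -4003.29
37.2 x − 397.4 y = 1830.23
Solving: x ≈ 25.707, y ≈ -2.199 km (keep extra digits for the depth step; rounded: 25.7, -2.2).
Then from the NEW sphere: z² = 141.41² − (x − 85.9)² − (y − 122.5)² with x = 25.707, y = -2.199, so z ≈ 28.701 ≈ 28.7 km.
Check against CMB (with the unrounded solution): distance 31.39 ≈ 31.39 km. ✓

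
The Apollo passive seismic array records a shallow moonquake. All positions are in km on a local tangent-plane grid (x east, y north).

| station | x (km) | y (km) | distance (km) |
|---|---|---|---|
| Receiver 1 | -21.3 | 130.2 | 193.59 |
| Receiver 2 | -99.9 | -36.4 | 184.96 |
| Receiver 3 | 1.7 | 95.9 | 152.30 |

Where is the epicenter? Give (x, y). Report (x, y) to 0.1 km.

85.0 km east, -31.6 km north

Circle about each station: (x + 21.3)² + (y − 130.2)² = 193.59²; (x + 99.9)² + (y + 36.4)² = 184.96²; (x − 1.7)² + (y − 95.9)² = 152.30².
Subtracting the Receiver 1 equation from the Receiver 2 and Receiver 3 equations removes the quadratic terms:
-157.2 x − 333.2 y = -2833.87
46.0 x − 68.6 y = 6075.77
Solving the 2×2 system: x ≈ 85.0, y ≈ -31.6 km.
Check against Receiver 1 (with the unrounded x, y): √((x + 21.3)²+(y − 130.2)²) = 193.57 ≈ 193.59 km. ✓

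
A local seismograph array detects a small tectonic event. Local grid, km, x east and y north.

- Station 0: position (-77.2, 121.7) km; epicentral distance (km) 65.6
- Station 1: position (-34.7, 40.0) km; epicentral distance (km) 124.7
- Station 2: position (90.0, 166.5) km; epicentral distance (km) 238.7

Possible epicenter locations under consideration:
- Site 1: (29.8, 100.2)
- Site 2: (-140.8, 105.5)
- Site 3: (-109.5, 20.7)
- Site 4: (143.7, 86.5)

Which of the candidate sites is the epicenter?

Site 2

For each candidate, compare |candidate − station| to the reported distance:
Site 1: residuals Station 0 43.5, Station 1 36.5, Station 2 149.1 → max 149.1 km
Site 2: residuals Station 0 0.0, Station 1 0.0, Station 2 0.0 → max 0.0 km
Site 3: residuals Station 0 40.4, Station 1 47.5, Station 2 8.4 → max 47.5 km
Site 4: residuals Station 0 158.1, Station 1 59.7, Station 2 142.3 → max 158.1 km
Only Site 2 has all residuals ≈ 0.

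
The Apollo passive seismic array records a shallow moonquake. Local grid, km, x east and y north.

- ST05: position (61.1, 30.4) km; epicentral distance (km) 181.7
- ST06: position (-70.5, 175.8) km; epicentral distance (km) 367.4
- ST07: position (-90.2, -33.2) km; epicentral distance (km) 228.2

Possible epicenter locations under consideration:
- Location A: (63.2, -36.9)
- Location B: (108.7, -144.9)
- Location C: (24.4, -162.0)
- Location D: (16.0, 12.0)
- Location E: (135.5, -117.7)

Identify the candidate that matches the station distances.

For each candidate, compare |candidate − station| to the reported distance:
Location A: residuals ST05 114.4, ST06 116.2, ST07 74.8 → max 116.2 km
Location B: residuals ST05 0.1, ST06 0.0, ST07 0.1 → max 0.1 km
Location C: residuals ST05 14.2, ST06 16.5, ST07 55.8 → max 55.8 km
Location D: residuals ST05 133.0, ST06 182.2, ST07 112.8 → max 182.2 km
Location E: residuals ST05 16.0, ST06 8.8, ST07 12.8 → max 16.0 km
Only Location B has all residuals ≈ 0.

Location B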